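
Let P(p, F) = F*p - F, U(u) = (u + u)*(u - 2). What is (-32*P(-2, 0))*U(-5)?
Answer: 0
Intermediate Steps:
U(u) = 2*u*(-2 + u) (U(u) = (2*u)*(-2 + u) = 2*u*(-2 + u))
P(p, F) = -F + F*p
(-32*P(-2, 0))*U(-5) = (-0*(-1 - 2))*(2*(-5)*(-2 - 5)) = (-0*(-3))*(2*(-5)*(-7)) = -32*0*70 = 0*70 = 0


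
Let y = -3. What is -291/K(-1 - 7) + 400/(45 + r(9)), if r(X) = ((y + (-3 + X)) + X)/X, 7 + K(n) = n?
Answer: 19483/695 ≈ 28.033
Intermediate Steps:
K(n) = -7 + n
r(X) = (-6 + 2*X)/X (r(X) = ((-3 + (-3 + X)) + X)/X = ((-6 + X) + X)/X = (-6 + 2*X)/X)
-291/K(-1 - 7) + 400/(45 + r(9)) = -291/(-7 + (-1 - 7)) + 400/(45 + (2 - 6/9)) = -291/(-7 - 8) + 400/(45 + (2 - 6*⅑)) = -291/(-15) + 400/(45 + (2 - ⅔)) = -291*(-1/15) + 400/(45 + 4/3) = 97/5 + 400/(139/3) = 97/5 + 400*(3/139) = 97/5 + 1200/139 = 19483/695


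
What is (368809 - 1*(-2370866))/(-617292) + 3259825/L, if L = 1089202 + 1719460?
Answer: -947092861825/288960763884 ≈ -3.2776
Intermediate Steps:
L = 2808662
(368809 - 1*(-2370866))/(-617292) + 3259825/L = (368809 - 1*(-2370866))/(-617292) + 3259825/2808662 = (368809 + 2370866)*(-1/617292) + 3259825*(1/2808662) = 2739675*(-1/617292) + 3259825/2808662 = -913225/205764 + 3259825/2808662 = -947092861825/288960763884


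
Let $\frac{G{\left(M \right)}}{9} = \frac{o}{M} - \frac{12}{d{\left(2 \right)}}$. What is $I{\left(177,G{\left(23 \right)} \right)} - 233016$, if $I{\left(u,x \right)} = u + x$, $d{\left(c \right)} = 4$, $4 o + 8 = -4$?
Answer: $- \frac{5355945}{23} \approx -2.3287 \cdot 10^{5}$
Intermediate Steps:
$o = -3$ ($o = -2 + \frac{1}{4} \left(-4\right) = -2 - 1 = -3$)
$G{\left(M \right)} = -27 - \frac{27}{M}$ ($G{\left(M \right)} = 9 \left(- \frac{3}{M} - \frac{12}{4}\right) = 9 \left(- \frac{3}{M} - 3\right) = 9 \left(-3 - \frac{3}{M}\right) = -27 - \frac{27}{M}$)
$I{\left(177,G{\left(23 \right)} \right)} - 233016 = \left(177 - \left(27 + \frac{27}{23}\right)\right) - 233016 = \left(177 - \frac{648}{23}\right) - 233016 = \frac{3423}{23} - 233016 = - \frac{5355945}{23}$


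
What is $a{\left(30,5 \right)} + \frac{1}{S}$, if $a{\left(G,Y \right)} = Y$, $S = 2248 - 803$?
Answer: $\frac{7226}{1445} \approx 5.0007$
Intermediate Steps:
$S = 1445$ ($S = 2248 - 803 = 1445$)
$a{\left(30,5 \right)} + \frac{1}{S} = 5 + \frac{1}{1445} = \frac{7226}{1445}$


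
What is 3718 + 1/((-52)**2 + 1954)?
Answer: 17318445/4658 ≈ 3718.0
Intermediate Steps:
3718 + 1/((-52)**2 + 1954) = 3718 + 1/(2704 + 1954) = 3718 + 1/4658 = 17318445/4658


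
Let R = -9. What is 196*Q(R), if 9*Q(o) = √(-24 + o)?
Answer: 196*I*√33/9 ≈ 125.1*I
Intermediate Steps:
Q(o) = √(-24 + o)/9
196*Q(R) = 196*(√(-24 - 9)/9) = 196*(√(-33)/9) = 196*((I*√33)/9) = 196*(I*√33/9) = 196*I*√33/9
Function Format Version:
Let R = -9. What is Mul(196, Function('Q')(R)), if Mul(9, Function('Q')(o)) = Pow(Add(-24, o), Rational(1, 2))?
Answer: Mul(Rational(196, 9), I, Pow(33, Rational(1, 2))) ≈ Mul(125.10, I)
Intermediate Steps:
Function('Q')(o) = Mul(Rational(1, 9), Pow(Add(-24, o), Rational(1, 2)))
Mul(196, Function('Q')(R)) = Mul(196, Mul(Rational(1, 9), Pow(Add(-24, -9), Rational(1, 2)))) = Mul(196, Mul(Rational(1, 9), Pow(-33, Rational(1, 2)))) = Mul(196, Mul(Rational(1, 9), Mul(I, Pow(33, Rational(1, 2))))) = Mul(196, Mul(Rational(1, 9), I, Pow(33, Rational(1, 2)))) = Mul(Rational(196, 9), I, Pow(33, Rational(1, 2)))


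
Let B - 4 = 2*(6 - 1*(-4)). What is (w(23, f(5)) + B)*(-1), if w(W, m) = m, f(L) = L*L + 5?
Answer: -54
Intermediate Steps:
f(L) = 5 + L**2 (f(L) = L**2 + 5 = 5 + L**2)
B = 24 (B = 4 + 2*(6 - 1*(-4)) = 4 + 2*(6 + 4) = 4 + 2*10 = 4 + 20 = 24)
(w(23, f(5)) + B)*(-1) = ((5 + 5**2) + 24)*(-1) = ((5 + 25) + 24)*(-1) = (30 + 24)*(-1) = 54*(-1) = -54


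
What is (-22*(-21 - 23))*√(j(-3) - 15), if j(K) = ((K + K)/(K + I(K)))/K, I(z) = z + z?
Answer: 968*I*√137/3 ≈ 3776.7*I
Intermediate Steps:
I(z) = 2*z
j(K) = 2/(3*K) (j(K) = ((K + K)/(K + 2*K))/K = ((2*K)/((3*K)))/K = ((2*K)*(1/(3*K)))/K = 2/(3*K))
(-22*(-21 - 23))*√(j(-3) - 15) = (-22*(-21 - 23))*√((⅔)/(-3) - 15) = (-22*(-44))*√((⅔)*(-⅓) - 15) = 968*√(-2/9 - 15) = 968*√(-137/9) = 968*(I*√137/3) = 968*I*√137/3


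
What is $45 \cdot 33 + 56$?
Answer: $1541$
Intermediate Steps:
$45 \cdot 33 + 56 = 1485 + 56 = 1541$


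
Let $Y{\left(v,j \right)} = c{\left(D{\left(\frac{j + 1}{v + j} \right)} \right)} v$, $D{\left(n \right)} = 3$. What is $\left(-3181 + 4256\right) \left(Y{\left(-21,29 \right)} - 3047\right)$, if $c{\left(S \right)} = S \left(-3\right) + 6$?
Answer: $-3207800$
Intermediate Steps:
$c{\left(S \right)} = 6 - 3 S$ ($c{\left(S \right)} = - 3 S + 6 = 6 - 3 S$)
$Y{\left(v,j \right)} = - 3 v$ ($Y{\left(v,j \right)} = \left(6 - 9\right) v = - 3 v$)
$\left(-3181 + 4256\right) \left(Y{\left(-21,29 \right)} - 3047\right) = \left(-3181 + 4256\right) \left(\left(-3\right) \left(-21\right) - 3047\right) = 1075 \left(63 - 3047\right) = 1075 \left(-2984\right) = -3207800$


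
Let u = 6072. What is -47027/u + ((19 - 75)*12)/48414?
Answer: -380140927/48994968 ≈ -7.7588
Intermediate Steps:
-47027/u + ((19 - 75)*12)/48414 = -47027/6072 + ((19 - 75)*12)/48414 = -47027*1/6072 - 56*12*(1/48414) = -47027/6072 - 672*1/48414 = -47027/6072 - 112/8069 = -380140927/48994968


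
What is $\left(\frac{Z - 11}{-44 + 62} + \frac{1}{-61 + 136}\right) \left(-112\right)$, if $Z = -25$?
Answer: $\frac{16688}{75} \approx 222.51$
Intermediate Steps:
$\left(\frac{Z - 11}{-44 + 62} + \frac{1}{-61 + 136}\right) \left(-112\right) = \left(\frac{-25 - 11}{-44 + 62} + \frac{1}{-61 + 136}\right) \left(-112\right) = \left(- \frac{36}{18} + \frac{1}{75}\right) \left(-112\right) = \left(\left(-36\right) \frac{1}{18} + \frac{1}{75}\right) \left(-112\right) = \left(-2 + \frac{1}{75}\right) \left(-112\right) = \left(- \frac{149}{75}\right) \left(-112\right) = \frac{16688}{75}$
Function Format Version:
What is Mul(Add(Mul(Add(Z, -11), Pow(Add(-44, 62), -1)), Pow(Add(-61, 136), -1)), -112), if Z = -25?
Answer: Rational(16688, 75) ≈ 222.51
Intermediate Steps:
Mul(Add(Mul(Add(Z, -11), Pow(Add(-44, 62), -1)), Pow(Add(-61, 136), -1)), -112) = Mul(Add(Mul(Add(-25, -11), Pow(Add(-44, 62), -1)), Pow(Add(-61, 136), -1)), -112) = Mul(Add(Mul(-36, Pow(18, -1)), Pow(75, -1)), -112) = Mul(Add(Mul(-36, Rational(1, 18)), Rational(1, 75)), -112) = Mul(Add(-2, Rational(1, 75)), -112) = Mul(Rational(-149, 75), -112) = Rational(16688, 75)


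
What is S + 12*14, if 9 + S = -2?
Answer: 157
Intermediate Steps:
S = -11 (S = -9 - 2 = -11)
S + 12*14 = -11 + 12*14 = -11 + 168 = 157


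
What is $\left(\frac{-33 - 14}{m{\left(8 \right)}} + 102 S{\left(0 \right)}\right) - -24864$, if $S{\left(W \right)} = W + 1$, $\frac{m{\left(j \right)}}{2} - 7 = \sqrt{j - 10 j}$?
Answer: $\frac{6041443}{242} + \frac{141 i \sqrt{2}}{121} \approx 24965.0 + 1.648 i$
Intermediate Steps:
$m{\left(j \right)} = 14 + 6 \sqrt{- j}$ ($m{\left(j \right)} = 14 + 2 \sqrt{j - 10 j} = 14 + 2 \sqrt{- 9 j} = 14 + 2 \cdot 3 \sqrt{- j} = 14 + 6 \sqrt{- j}$)
$S{\left(W \right)} = 1 + W$
$\left(\frac{-33 - 14}{m{\left(8 \right)}} + 102 S{\left(0 \right)}\right) - -24864 = \left(\frac{-33 - 14}{14 + 6 \sqrt{\left(-1\right) 8}} + 102 \left(1 + 0\right)\right) - -24864 = \left(\frac{-33 - 14}{14 + 6 \sqrt{-8}} + 102 \cdot 1\right) + 24864 = \left(- \frac{47}{14 + 6 \cdot 2 i \sqrt{2}} + 102\right) + 24864 = \left(- \frac{47}{14 + 12 i \sqrt{2}} + 102\right) + 24864 = \left(102 - \frac{47}{14 + 12 i \sqrt{2}}\right) + 24864 = 24966 - \frac{47}{14 + 12 i \sqrt{2}}$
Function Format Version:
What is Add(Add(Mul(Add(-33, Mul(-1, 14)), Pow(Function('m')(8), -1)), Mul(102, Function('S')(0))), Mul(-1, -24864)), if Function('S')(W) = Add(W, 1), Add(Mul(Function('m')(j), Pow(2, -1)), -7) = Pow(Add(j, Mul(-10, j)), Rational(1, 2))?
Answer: Add(Rational(6041443, 242), Mul(Rational(141, 121), I, Pow(2, Rational(1, 2)))) ≈ Add(24965., Mul(1.6480, I))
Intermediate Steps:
Function('m')(j) = Add(14, Mul(6, Pow(Mul(-1, j), Rational(1, 2)))) (Function('m')(j) = Add(14, Mul(2, Pow(Add(j, Mul(-10, j)), Rational(1, 2)))) = Add(14, Mul(2, Pow(Mul(-9, j), Rational(1, 2)))) = Add(14, Mul(2, Mul(3, Pow(Mul(-1, j), Rational(1, 2))))) = Add(14, Mul(6, Pow(Mul(-1, j), Rational(1, 2)))))
Function('S')(W) = Add(1, W)
Add(Add(Mul(Add(-33, Mul(-1, 14)), Pow(Function('m')(8), -1)), Mul(102, Function('S')(0))), Mul(-1, -24864)) = Add(Add(Mul(Add(-33, Mul(-1, 14)), Pow(Add(14, Mul(6, Pow(Mul(-1, 8), Rational(1, 2)))), -1)), Mul(102, Add(1, 0))), Mul(-1, -24864)) = Add(Add(Mul(Add(-33, -14), Pow(Add(14, Mul(6, Pow(-8, Rational(1, 2)))), -1)), Mul(102, 1)), 24864) = Add(Add(Mul(-47, Pow(Add(14, Mul(6, Mul(2, I, Pow(2, Rational(1, 2))))), -1)), 102), 24864) = Add(Add(Mul(-47, Pow(Add(14, Mul(12, I, Pow(2, Rational(1, 2)))), -1)), 102), 24864) = Add(Add(102, Mul(-47, Pow(Add(14, Mul(12, I, Pow(2, Rational(1, 2)))), -1))), 24864) = Add(24966, Mul(-47, Pow(Add(14, Mul(12, I, Pow(2, Rational(1, 2)))), -1)))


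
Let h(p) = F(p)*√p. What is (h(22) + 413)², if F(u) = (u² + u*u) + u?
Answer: 21732769 + 817740*√22 ≈ 2.5568e+7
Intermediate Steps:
F(u) = u + 2*u² (F(u) = (u² + u²) + u = 2*u² + u = u + 2*u²)
h(p) = p^(3/2)*(1 + 2*p) (h(p) = (p*(1 + 2*p))*√p = p^(3/2)*(1 + 2*p))
(h(22) + 413)² = (22^(3/2)*(1 + 2*22) + 413)² = ((22*√22)*(1 + 44) + 413)² = ((22*√22)*45 + 413)² = (990*√22 + 413)² = (413 + 990*√22)²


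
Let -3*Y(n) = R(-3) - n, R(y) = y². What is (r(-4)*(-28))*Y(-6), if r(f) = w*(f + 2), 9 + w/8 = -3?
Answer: 26880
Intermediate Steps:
w = -96 (w = -72 + 8*(-3) = -72 - 24 = -96)
r(f) = -192 - 96*f (r(f) = -96*(f + 2) = -96*(2 + f) = -192 - 96*f)
Y(n) = -3 + n/3 (Y(n) = -((-3)² - n)/3 = -(9 - n)/3 = -3 + n/3)
(r(-4)*(-28))*Y(-6) = ((-192 - 96*(-4))*(-28))*(-3 + (⅓)*(-6)) = ((-192 + 384)*(-28))*(-3 - 2) = (192*(-28))*(-5) = -5376*(-5) = 26880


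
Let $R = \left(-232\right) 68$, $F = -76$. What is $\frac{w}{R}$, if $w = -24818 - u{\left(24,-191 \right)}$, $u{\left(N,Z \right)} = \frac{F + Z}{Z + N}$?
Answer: $\frac{4144873}{2634592} \approx 1.5732$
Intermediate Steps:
$R = -15776$
$u{\left(N,Z \right)} = \frac{-76 + Z}{N + Z}$ ($u{\left(N,Z \right)} = \frac{-76 + Z}{Z + N} = \frac{-76 + Z}{N + Z}$)
$w = - \frac{4144873}{167}$ ($w = -24818 - \frac{-76 - 191}{24 - 191} = -24818 - \frac{1}{-167} \left(-267\right) = -24818 - \left(- \frac{1}{167}\right) \left(-267\right) = -24818 - \frac{267}{167} = - \frac{4144873}{167} \approx -24820.0$)
$\frac{w}{R} = - \frac{4144873}{167 \left(-15776\right)} = \left(- \frac{4144873}{167}\right) \left(- \frac{1}{15776}\right) = \frac{4144873}{2634592}$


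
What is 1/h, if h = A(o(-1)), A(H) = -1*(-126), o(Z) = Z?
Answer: 1/126 ≈ 0.0079365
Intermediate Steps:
A(H) = 126
h = 126
1/h = 1/126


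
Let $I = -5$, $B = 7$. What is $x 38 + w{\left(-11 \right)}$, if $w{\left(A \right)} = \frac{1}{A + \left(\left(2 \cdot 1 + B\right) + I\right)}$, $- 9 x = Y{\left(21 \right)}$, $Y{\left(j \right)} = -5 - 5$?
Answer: $\frac{2651}{63} \approx 42.079$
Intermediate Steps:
$Y{\left(j \right)} = -10$
$x = \frac{10}{9}$ ($x = \left(- \frac{1}{9}\right) \left(-10\right) = \frac{10}{9} \approx 1.1111$)
$w{\left(A \right)} = \frac{1}{4 + A}$ ($w{\left(A \right)} = \frac{1}{A + \left(\left(2 \cdot 1 + 7\right) - 5\right)} = \frac{1}{A + \left(\left(2 + 7\right) - 5\right)} = \frac{1}{A + \left(9 - 5\right)} = \frac{1}{A + 4} = \frac{1}{4 + A}$)
$x 38 + w{\left(-11 \right)} = \frac{10}{9} \cdot 38 + \frac{1}{4 - 11} = \frac{380}{9} + \frac{1}{-7} = \frac{380}{9} - \frac{1}{7} = \frac{2651}{63}$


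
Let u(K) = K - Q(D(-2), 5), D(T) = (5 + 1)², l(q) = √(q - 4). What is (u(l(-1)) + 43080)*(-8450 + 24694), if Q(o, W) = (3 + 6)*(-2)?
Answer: 700083912 + 16244*I*√5 ≈ 7.0008e+8 + 36323.0*I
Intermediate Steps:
l(q) = √(-4 + q)
D(T) = 36 (D(T) = 6² = 36)
Q(o, W) = -18 (Q(o, W) = 9*(-2) = -18)
u(K) = 18 + K (u(K) = K - 1*(-18) = K + 18 = 18 + K)
(u(l(-1)) + 43080)*(-8450 + 24694) = ((18 + √(-4 - 1)) + 43080)*(-8450 + 24694) = ((18 + √(-5)) + 43080)*16244 = ((18 + I*√5) + 43080)*16244 = (43098 + I*√5)*16244 = 700083912 + 16244*I*√5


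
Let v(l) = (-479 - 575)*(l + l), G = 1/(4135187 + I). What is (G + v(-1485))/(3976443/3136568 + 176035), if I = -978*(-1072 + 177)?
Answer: 49196315045480249048/2766544537271218531 ≈ 17.783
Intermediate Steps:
I = 875310 (I = -978*(-895) = 875310)
G = 1/5010497 (G = 1/(4135187 + 875310) = 1/5010497 ≈ 1.9958e-7)
v(l) = -2108*l
(G + v(-1485))/(3976443/3136568 + 176035) = (1/5010497 - 2108*(-1485))/(3976443/3136568 + 176035) = (1/5010497 + 3130380)/(3976443*(1/3136568) + 176035) = 15684759598861/(5010497*(3976443/3136568 + 176035)) = 15684759598861/(5010497*(552149724323/3136568)) = (15684759598861/5010497)*(3136568/552149724323) = 49196315045480249048/2766544537271218531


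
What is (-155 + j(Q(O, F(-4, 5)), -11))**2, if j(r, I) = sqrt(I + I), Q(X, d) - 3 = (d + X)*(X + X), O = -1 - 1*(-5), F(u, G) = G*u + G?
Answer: (155 - I*sqrt(22))**2 ≈ 24003.0 - 1454.0*I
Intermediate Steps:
F(u, G) = G + G*u
O = 4 (O = -1 + 5 = 4)
Q(X, d) = 3 + 2*X*(X + d) (Q(X, d) = 3 + (d + X)*(X + X) = 3 + (X + d)*(2*X) = 3 + 2*X*(X + d))
j(r, I) = sqrt(2)*sqrt(I) (j(r, I) = sqrt(2*I) = sqrt(2)*sqrt(I))
(-155 + j(Q(O, F(-4, 5)), -11))**2 = (-155 + sqrt(2)*sqrt(-11))**2 = (-155 + sqrt(2)*(I*sqrt(11)))**2 = (-155 + I*sqrt(22))**2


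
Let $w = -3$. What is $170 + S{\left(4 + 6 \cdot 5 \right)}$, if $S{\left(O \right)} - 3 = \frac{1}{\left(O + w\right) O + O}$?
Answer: $\frac{188225}{1088} \approx 173.0$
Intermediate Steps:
$S{\left(O \right)} = 3 + \frac{1}{O + O \left(-3 + O\right)}$ ($S{\left(O \right)} = 3 + \frac{1}{\left(O - 3\right) O + O} = 3 + \frac{1}{\left(-3 + O\right) O + O} = 3 + \frac{1}{O \left(-3 + O\right) + O} = 3 + \frac{1}{O + O \left(-3 + O\right)}$)
$170 + S{\left(4 + 6 \cdot 5 \right)} = 170 + \frac{1 - 6 \left(4 + 6 \cdot 5\right) + 3 \left(4 + 6 \cdot 5\right)^{2}}{\left(4 + 6 \cdot 5\right) \left(-2 + \left(4 + 6 \cdot 5\right)\right)} = 170 + \frac{1 - 6 \left(4 + 30\right) + 3 \left(4 + 30\right)^{2}}{\left(4 + 30\right) \left(-2 + \left(4 + 30\right)\right)} = 170 + \frac{1 - 204 + 3 \cdot 34^{2}}{34 \left(-2 + 34\right)} = 170 + \frac{1 - 204 + 3 \cdot 1156}{34 \cdot 32} = 170 + \frac{1}{34} \cdot \frac{1}{32} \left(1 - 204 + 3468\right) = 170 + \frac{1}{34} \cdot \frac{1}{32} \cdot 3265 = 170 + \frac{3265}{1088} = \frac{188225}{1088}$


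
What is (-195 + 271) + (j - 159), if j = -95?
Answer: -178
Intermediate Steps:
(-195 + 271) + (j - 159) = (-195 + 271) + (-95 - 159) = 76 - 254 = -178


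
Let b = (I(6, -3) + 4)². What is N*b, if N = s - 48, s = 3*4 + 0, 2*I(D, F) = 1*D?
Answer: -1764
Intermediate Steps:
I(D, F) = D/2 (I(D, F) = (1*D)/2 = D/2)
s = 12 (s = 12 + 0 = 12)
b = 49 (b = ((½)*6 + 4)² = (3 + 4)² = 7² = 49)
N = -36 (N = 12 - 48 = -36)
N*b = -36*49 = -1764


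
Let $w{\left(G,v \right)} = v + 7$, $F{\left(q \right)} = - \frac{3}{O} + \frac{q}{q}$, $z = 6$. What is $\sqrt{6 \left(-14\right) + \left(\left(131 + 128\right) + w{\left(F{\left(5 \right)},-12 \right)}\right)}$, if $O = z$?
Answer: $\sqrt{170} \approx 13.038$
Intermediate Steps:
$O = 6$
$F{\left(q \right)} = \frac{1}{2}$ ($F{\left(q \right)} = - \frac{3}{6} + \frac{q}{q} = \left(-3\right) \frac{1}{6} + 1 = - \frac{1}{2} + 1 = \frac{1}{2}$)
$w{\left(G,v \right)} = 7 + v$
$\sqrt{6 \left(-14\right) + \left(\left(131 + 128\right) + w{\left(F{\left(5 \right)},-12 \right)}\right)} = \sqrt{6 \left(-14\right) + \left(\left(131 + 128\right) + \left(7 - 12\right)\right)} = \sqrt{-84 + \left(259 - 5\right)} = \sqrt{-84 + 254} = \sqrt{170}$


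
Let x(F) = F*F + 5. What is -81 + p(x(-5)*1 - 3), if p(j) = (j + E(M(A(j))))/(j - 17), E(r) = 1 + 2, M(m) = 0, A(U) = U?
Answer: -78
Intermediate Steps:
E(r) = 3
x(F) = 5 + F² (x(F) = F² + 5 = 5 + F²)
p(j) = (3 + j)/(-17 + j) (p(j) = (j + 3)/(j - 17) = (3 + j)/(-17 + j))
-81 + p(x(-5)*1 - 3) = -81 + (3 + ((5 + (-5)²)*1 - 3))/(-17 + ((5 + (-5)²)*1 - 3)) = -81 + (3 + ((5 + 25)*1 - 3))/(-17 + ((5 + 25)*1 - 3)) = -81 + (3 + (30*1 - 3))/(-17 + (30*1 - 3)) = -81 + (3 + (30 - 3))/(-17 + (30 - 3)) = -81 + (3 + 27)/(-17 + 27) = -81 + 30/10 = -81 + (⅒)*30 = -81 + 3 = -78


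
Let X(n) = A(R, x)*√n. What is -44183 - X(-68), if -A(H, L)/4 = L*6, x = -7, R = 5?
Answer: -44183 - 336*I*√17 ≈ -44183.0 - 1385.4*I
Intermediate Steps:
A(H, L) = -24*L (A(H, L) = -4*L*6 = -24*L)
X(n) = 168*√n (X(n) = (-24*(-7))*√n = 168*√n)
-44183 - X(-68) = -44183 - 168*√(-68) = -44183 - 168*2*I*√17 = -44183 - 336*I*√17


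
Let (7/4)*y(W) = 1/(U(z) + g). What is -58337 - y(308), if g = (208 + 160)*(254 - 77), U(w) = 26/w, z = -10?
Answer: -132989050473/2279669 ≈ -58337.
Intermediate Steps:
g = 65136 (g = 368*177 = 65136)
y(W) = 20/2279669 (y(W) = 4/(7*(26/(-10) + 65136)) = 4/(7*(26*(-⅒) + 65136)) = 4/(7*(-13/5 + 65136)) = 4/(7*(325667/5)) = (4/7)*(5/325667) = 20/2279669)
-58337 - y(308) = -58337 - 1*20/2279669 = -58337 - 20/2279669 = -132989050473/2279669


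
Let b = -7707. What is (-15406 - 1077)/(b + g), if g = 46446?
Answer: -16483/38739 ≈ -0.42549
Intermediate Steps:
(-15406 - 1077)/(b + g) = (-15406 - 1077)/(-7707 + 46446) = -16483/38739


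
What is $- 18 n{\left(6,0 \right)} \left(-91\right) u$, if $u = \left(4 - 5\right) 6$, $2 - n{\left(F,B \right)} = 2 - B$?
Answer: $0$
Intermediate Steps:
$n{\left(F,B \right)} = B$ ($n{\left(F,B \right)} = 2 - \left(2 - B\right) = 2 + \left(-2 + B\right) = B$)
$u = -6$ ($u = \left(-1\right) 6 = -6$)
$- 18 n{\left(6,0 \right)} \left(-91\right) u = \left(-18\right) 0 \left(-91\right) \left(-6\right) = 0 \left(-91\right) \left(-6\right) = 0 \left(-6\right) = 0$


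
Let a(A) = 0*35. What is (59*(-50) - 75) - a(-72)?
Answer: -3025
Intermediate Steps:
a(A) = 0
(59*(-50) - 75) - a(-72) = (59*(-50) - 75) - 1*0 = (-2950 - 75) + 0 = -3025 + 0 = -3025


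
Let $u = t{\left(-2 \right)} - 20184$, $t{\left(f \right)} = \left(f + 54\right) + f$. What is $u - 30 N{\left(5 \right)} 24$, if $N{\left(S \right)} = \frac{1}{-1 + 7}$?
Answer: $-20254$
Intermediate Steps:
$t{\left(f \right)} = 54 + 2 f$ ($t{\left(f \right)} = \left(54 + f\right) + f = 54 + 2 f$)
$N{\left(S \right)} = \frac{1}{6}$
$u = -20134$ ($u = \left(54 + 2 \left(-2\right)\right) - 20184 = \left(54 - 4\right) - 20184 = 50 - 20184 = -20134$)
$u - 30 N{\left(5 \right)} 24 = -20134 - 30 \cdot \frac{1}{6} \cdot 24 = -20134 - 5 \cdot 24 = -20134 - 120 = -20254$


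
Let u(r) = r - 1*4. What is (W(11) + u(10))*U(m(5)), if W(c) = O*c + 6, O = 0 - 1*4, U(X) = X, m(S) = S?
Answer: -160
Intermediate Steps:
u(r) = -4 + r (u(r) = r - 4 = -4 + r)
O = -4 (O = 0 - 4 = -4)
W(c) = 6 - 4*c (W(c) = -4*c + 6 = 6 - 4*c)
(W(11) + u(10))*U(m(5)) = ((6 - 4*11) + (-4 + 10))*5 = ((6 - 44) + 6)*5 = (-38 + 6)*5 = -32*5 = -160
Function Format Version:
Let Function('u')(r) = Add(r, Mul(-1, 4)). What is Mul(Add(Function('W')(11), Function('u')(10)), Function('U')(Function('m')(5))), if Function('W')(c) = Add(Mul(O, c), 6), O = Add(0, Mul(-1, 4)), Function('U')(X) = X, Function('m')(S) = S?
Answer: -160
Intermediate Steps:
Function('u')(r) = Add(-4, r) (Function('u')(r) = Add(r, -4) = Add(-4, r))
O = -4 (O = Add(0, -4) = -4)
Function('W')(c) = Add(6, Mul(-4, c)) (Function('W')(c) = Add(Mul(-4, c), 6) = Add(6, Mul(-4, c)))
Mul(Add(Function('W')(11), Function('u')(10)), Function('U')(Function('m')(5))) = Mul(Add(Add(6, Mul(-4, 11)), Add(-4, 10)), 5) = Mul(Add(Add(6, -44), 6), 5) = Mul(Add(-38, 6), 5) = Mul(-32, 5) = -160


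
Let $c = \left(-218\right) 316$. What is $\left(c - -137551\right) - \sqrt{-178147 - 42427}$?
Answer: $68663 - i \sqrt{220574} \approx 68663.0 - 469.65 i$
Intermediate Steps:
$c = -68888$
$\left(c - -137551\right) - \sqrt{-178147 - 42427} = \left(-68888 - -137551\right) - \sqrt{-178147 - 42427} = \left(-68888 + 137551\right) - \sqrt{-220574} = 68663 - i \sqrt{220574}$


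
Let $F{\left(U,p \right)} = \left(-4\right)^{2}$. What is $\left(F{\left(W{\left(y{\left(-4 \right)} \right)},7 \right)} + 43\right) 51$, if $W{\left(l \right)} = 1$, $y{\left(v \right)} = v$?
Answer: $3009$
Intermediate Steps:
$F{\left(U,p \right)} = 16$
$\left(F{\left(W{\left(y{\left(-4 \right)} \right)},7 \right)} + 43\right) 51 = \left(16 + 43\right) 51 = 59 \cdot 51 = 3009$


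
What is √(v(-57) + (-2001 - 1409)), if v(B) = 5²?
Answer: I*√3385 ≈ 58.181*I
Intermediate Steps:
v(B) = 25
√(v(-57) + (-2001 - 1409)) = √(25 + (-2001 - 1409)) = √(25 - 3410) = √(-3385) = I*√3385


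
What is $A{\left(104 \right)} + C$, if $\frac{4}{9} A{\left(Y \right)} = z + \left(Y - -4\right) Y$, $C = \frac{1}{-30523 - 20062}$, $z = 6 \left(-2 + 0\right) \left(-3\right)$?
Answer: $\frac{1282481504}{50585} \approx 25353.0$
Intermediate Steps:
$z = 36$ ($z = 6 \left(-2\right) \left(-3\right) = \left(-12\right) \left(-3\right) = 36$)
$C = - \frac{1}{50585}$ ($C = \frac{1}{-50585} = - \frac{1}{50585} \approx -1.9769 \cdot 10^{-5}$)
$A{\left(Y \right)} = 81 + \frac{9 Y \left(4 + Y\right)}{4}$ ($A{\left(Y \right)} = \frac{9 \left(36 + \left(Y - -4\right) Y\right)}{4} = \frac{9 \left(36 + \left(Y + 4\right) Y\right)}{4} = \frac{9 \left(36 + \left(4 + Y\right) Y\right)}{4} = \frac{9 \left(36 + Y \left(4 + Y\right)\right)}{4} = 81 + \frac{9 Y \left(4 + Y\right)}{4}$)
$A{\left(104 \right)} + C = \left(81 + 9 \cdot 104 + \frac{9 \cdot 104^{2}}{4}\right) - \frac{1}{50585} = \left(81 + 936 + \frac{9}{4} \cdot 10816\right) - \frac{1}{50585} = \left(81 + 936 + 24336\right) - \frac{1}{50585} = 25353 - \frac{1}{50585} = \frac{1282481504}{50585}$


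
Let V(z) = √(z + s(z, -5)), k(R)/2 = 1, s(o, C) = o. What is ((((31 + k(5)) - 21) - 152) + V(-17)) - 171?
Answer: -311 + I*√34 ≈ -311.0 + 5.831*I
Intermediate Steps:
k(R) = 2 (k(R) = 2*1 = 2)
V(z) = √2*√z (V(z) = √(z + z) = √(2*z) = √2*√z)
((((31 + k(5)) - 21) - 152) + V(-17)) - 171 = ((((31 + 2) - 21) - 152) + √2*√(-17)) - 171 = (((33 - 21) - 152) + √2*(I*√17)) - 171 = ((12 - 152) + I*√34) - 171 = (-140 + I*√34) - 171 = -311 + I*√34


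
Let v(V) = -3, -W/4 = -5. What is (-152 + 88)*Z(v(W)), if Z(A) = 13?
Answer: -832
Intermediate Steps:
W = 20 (W = -4*(-5) = 20)
(-152 + 88)*Z(v(W)) = (-152 + 88)*13 = -64*13 = -832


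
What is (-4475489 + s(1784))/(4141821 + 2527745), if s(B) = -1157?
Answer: -2238323/3334783 ≈ -0.67120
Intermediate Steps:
(-4475489 + s(1784))/(4141821 + 2527745) = (-4475489 - 1157)/(4141821 + 2527745) = -4476646/6669566 = -4476646*1/6669566 = -2238323/3334783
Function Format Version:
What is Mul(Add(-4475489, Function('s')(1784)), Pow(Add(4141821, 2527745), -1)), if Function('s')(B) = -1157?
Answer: Rational(-2238323, 3334783) ≈ -0.67120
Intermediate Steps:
Mul(Add(-4475489, Function('s')(1784)), Pow(Add(4141821, 2527745), -1)) = Mul(Add(-4475489, -1157), Pow(Add(4141821, 2527745), -1)) = Mul(-4476646, Pow(6669566, -1)) = Mul(-4476646, Rational(1, 6669566)) = Rational(-2238323, 3334783)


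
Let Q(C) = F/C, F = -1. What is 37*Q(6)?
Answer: -37/6 ≈ -6.1667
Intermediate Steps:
Q(C) = -1/C
37*Q(6) = 37*(-1/6) = -37/6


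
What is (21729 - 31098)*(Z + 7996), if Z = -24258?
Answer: 152358678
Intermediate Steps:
(21729 - 31098)*(Z + 7996) = (21729 - 31098)*(-24258 + 7996) = -9369*(-16262) = 152358678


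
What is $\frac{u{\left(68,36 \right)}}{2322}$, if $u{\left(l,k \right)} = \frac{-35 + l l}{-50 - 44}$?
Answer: $- \frac{4589}{218268} \approx -0.021025$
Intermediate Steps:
$u{\left(l,k \right)} = \frac{35}{94} - \frac{l^{2}}{94}$ ($u{\left(l,k \right)} = \frac{-35 + l^{2}}{-94} = \left(-35 + l^{2}\right) \left(- \frac{1}{94}\right) = \frac{35}{94} - \frac{l^{2}}{94}$)
$\frac{u{\left(68,36 \right)}}{2322} = \frac{\frac{35}{94} - \frac{68^{2}}{94}}{2322} = \left(\frac{35}{94} - \frac{2312}{47}\right) \frac{1}{2322} = \left(- \frac{4589}{94}\right) \frac{1}{2322} = - \frac{4589}{218268}$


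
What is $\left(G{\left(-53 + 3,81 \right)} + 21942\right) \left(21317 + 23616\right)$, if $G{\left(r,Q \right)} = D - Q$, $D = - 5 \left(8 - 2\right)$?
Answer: $980932323$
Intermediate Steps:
$D = -30$ ($D = \left(-5\right) 6 = -30$)
$G{\left(r,Q \right)} = -30 - Q$
$\left(G{\left(-53 + 3,81 \right)} + 21942\right) \left(21317 + 23616\right) = \left(\left(-30 - 81\right) + 21942\right) \left(21317 + 23616\right) = \left(\left(-30 - 81\right) + 21942\right) 44933 = \left(-111 + 21942\right) 44933 = 21831 \cdot 44933 = 980932323$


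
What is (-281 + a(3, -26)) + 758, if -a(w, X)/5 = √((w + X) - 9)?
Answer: 477 - 20*I*√2 ≈ 477.0 - 28.284*I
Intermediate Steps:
a(w, X) = -5*√(-9 + X + w) (a(w, X) = -5*√((w + X) - 9) = -5*√((X + w) - 9) = -5*√(-9 + X + w))
(-281 + a(3, -26)) + 758 = (-281 - 5*√(-9 - 26 + 3)) + 758 = (-281 - 20*I*√2) + 758 = 477 - 20*I*√2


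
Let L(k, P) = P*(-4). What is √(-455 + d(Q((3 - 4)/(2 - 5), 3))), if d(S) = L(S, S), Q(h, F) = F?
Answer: I*√467 ≈ 21.61*I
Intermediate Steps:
L(k, P) = -4*P
d(S) = -4*S
√(-455 + d(Q((3 - 4)/(2 - 5), 3))) = √(-455 - 4*3) = √(-455 - 12) = √(-467) = I*√467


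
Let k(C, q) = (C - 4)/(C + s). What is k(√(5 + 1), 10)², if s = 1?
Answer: (4 - √6)²/(1 + √6)² ≈ 0.20204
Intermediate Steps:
k(C, q) = (-4 + C)/(1 + C) (k(C, q) = (C - 4)/(C + 1) = (-4 + C)/(1 + C))
k(√(5 + 1), 10)² = ((-4 + √(5 + 1))/(1 + √(5 + 1)))² = ((-4 + √6)/(1 + √6))² = (-4 + √6)²/(1 + √6)²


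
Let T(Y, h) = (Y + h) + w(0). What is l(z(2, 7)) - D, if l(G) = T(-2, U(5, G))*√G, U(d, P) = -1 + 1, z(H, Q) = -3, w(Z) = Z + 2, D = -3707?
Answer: 3707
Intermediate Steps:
w(Z) = 2 + Z
U(d, P) = 0
T(Y, h) = 2 + Y + h (T(Y, h) = (Y + h) + (2 + 0) = (Y + h) + 2 = 2 + Y + h)
l(G) = 0 (l(G) = (2 - 2 + 0)*√G = 0*√G = 0)
l(z(2, 7)) - D = 0 - 1*(-3707) = 0 + 3707 = 3707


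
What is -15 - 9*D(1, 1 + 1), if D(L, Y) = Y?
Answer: -33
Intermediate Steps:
-15 - 9*D(1, 1 + 1) = -15 - 9*(1 + 1) = -15 - 9*2 = -15 - 18 = -33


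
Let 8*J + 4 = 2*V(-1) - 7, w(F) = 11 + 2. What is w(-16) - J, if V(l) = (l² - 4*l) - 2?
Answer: 109/8 ≈ 13.625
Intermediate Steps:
w(F) = 13
V(l) = -2 + l² - 4*l
J = -5/8 (J = -½ + (2*(-2 + (-1)² - 4*(-1)) - 7)/8 = -½ + (2*(-2 + 1 + 4) - 7)/8 = -½ + (2*3 - 7)/8 = -½ + (6 - 7)/8 = -½ + (⅛)*(-1) = -½ - ⅛ = -5/8 ≈ -0.62500)
w(-16) - J = 13 - 1*(-5/8) = 13 + 5/8 = 109/8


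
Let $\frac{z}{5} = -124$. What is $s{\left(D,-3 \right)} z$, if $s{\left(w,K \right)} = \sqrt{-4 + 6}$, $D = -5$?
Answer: $- 620 \sqrt{2} \approx -876.81$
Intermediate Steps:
$s{\left(w,K \right)} = \sqrt{2}$
$z = -620$ ($z = 5 \left(-124\right) = -620$)
$s{\left(D,-3 \right)} z = \sqrt{2} \left(-620\right) = - 620 \sqrt{2}$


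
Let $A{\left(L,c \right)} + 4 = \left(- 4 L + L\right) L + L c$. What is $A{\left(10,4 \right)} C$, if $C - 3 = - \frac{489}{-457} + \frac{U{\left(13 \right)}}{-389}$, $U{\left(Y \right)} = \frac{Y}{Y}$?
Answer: $- \frac{190893912}{177773} \approx -1073.8$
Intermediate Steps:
$U{\left(Y \right)} = 1$
$A{\left(L,c \right)} = -4 - 3 L^{2} + L c$ ($A{\left(L,c \right)} = -4 + \left(\left(- 4 L + L\right) L + L c\right) = -4 + \left(- 3 L L + L c\right) = -4 - \left(3 L^{2} - L c\right) = -4 - 3 L^{2} + L c$)
$C = \frac{723083}{177773}$ ($C = 3 + \left(- \frac{489}{-457} + 1 \frac{1}{-389}\right) = 3 + \left(\left(-489\right) \left(- \frac{1}{457}\right) + 1 \left(- \frac{1}{389}\right)\right) = 3 + \left(\frac{489}{457} - \frac{1}{389}\right) = 3 + \frac{189764}{177773} = \frac{723083}{177773} \approx 4.0675$)
$A{\left(10,4 \right)} C = \left(-4 - 3 \cdot 10^{2} + 10 \cdot 4\right) \frac{723083}{177773} = \left(-4 - 300 + 40\right) \frac{723083}{177773} = \left(-264\right) \frac{723083}{177773} = - \frac{190893912}{177773}$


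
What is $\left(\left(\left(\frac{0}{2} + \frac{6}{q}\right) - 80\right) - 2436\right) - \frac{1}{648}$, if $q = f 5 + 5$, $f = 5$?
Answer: $- \frac{8151197}{3240} \approx -2515.8$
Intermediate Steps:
$q = 30$ ($q = 5 \cdot 5 + 5 = 25 + 5 = 30$)
$\left(\left(\left(\frac{0}{2} + \frac{6}{q}\right) - 80\right) - 2436\right) - \frac{1}{648} = \left(\left(\left(\frac{0}{2} + \frac{6}{30}\right) - 80\right) - 2436\right) - \frac{1}{648} = \left(\left(\left(0 \cdot \frac{1}{2} + 6 \cdot \frac{1}{30}\right) - 80\right) - 2436\right) - \frac{1}{648} = \left(\left(\left(0 + \frac{1}{5}\right) - 80\right) - 2436\right) - \frac{1}{648} = \left(\left(\frac{1}{5} - 80\right) - 2436\right) - \frac{1}{648} = \left(- \frac{399}{5} - 2436\right) - \frac{1}{648} = - \frac{12579}{5} - \frac{1}{648} = - \frac{8151197}{3240}$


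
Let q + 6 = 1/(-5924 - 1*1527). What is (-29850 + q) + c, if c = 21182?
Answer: -64629975/7451 ≈ -8674.0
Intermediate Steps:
q = -44707/7451 (q = -6 + 1/(-5924 - 1*1527) = -6 + 1/(-5924 - 1527) = -6 + 1/(-7451) = -6 - 1/7451 = -44707/7451 ≈ -6.0001)
(-29850 + q) + c = (-29850 - 44707/7451) + 21182 = -222457057/7451 + 21182 = -64629975/7451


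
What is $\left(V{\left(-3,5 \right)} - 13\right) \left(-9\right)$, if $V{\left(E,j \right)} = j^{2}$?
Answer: $-108$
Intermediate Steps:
$\left(V{\left(-3,5 \right)} - 13\right) \left(-9\right) = \left(5^{2} - 13\right) \left(-9\right) = \left(25 - 13\right) \left(-9\right) = 12 \left(-9\right) = -108$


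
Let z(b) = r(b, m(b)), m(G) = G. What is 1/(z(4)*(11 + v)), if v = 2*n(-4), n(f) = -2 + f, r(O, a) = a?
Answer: -¼ ≈ -0.25000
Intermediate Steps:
z(b) = b
v = -12 (v = 2*(-2 - 4) = 2*(-6) = -12)
1/(z(4)*(11 + v)) = 1/(4*(11 - 12)) = 1/(4*(-1)) = 1/(-4) = -¼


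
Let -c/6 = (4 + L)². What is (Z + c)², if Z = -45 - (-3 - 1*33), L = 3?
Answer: 91809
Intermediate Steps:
Z = -9 (Z = -45 - (-3 - 33) = -45 - 1*(-36) = -45 + 36 = -9)
c = -294 (c = -6*(4 + 3)² = -6*7² = -6*49 = -294)
(Z + c)² = (-9 - 294)² = (-303)² = 91809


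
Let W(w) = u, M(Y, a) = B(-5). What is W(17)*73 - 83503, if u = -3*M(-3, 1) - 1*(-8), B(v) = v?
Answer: -81824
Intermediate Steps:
M(Y, a) = -5
u = 23 (u = -3*(-5) - 1*(-8) = 15 + 8 = 23)
W(w) = 23
W(17)*73 - 83503 = 23*73 - 83503 = 1679 - 83503 = -81824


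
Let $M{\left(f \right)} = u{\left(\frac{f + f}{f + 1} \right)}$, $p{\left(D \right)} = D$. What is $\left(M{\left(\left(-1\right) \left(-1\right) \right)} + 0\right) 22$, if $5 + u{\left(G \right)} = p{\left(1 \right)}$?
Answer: $-88$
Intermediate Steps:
$u{\left(G \right)} = -4$ ($u{\left(G \right)} = -5 + 1 = -4$)
$M{\left(f \right)} = -4$
$\left(M{\left(\left(-1\right) \left(-1\right) \right)} + 0\right) 22 = \left(-4 + 0\right) 22 = \left(-4\right) 22 = -88$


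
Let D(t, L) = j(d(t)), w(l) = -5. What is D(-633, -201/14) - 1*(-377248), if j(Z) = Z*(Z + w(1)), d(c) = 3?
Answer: 377242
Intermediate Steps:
j(Z) = Z*(-5 + Z) (j(Z) = Z*(Z - 5) = Z*(-5 + Z))
D(t, L) = -6 (D(t, L) = 3*(-5 + 3) = 3*(-2) = -6)
D(-633, -201/14) - 1*(-377248) = -6 - 1*(-377248) = -6 + 377248 = 377242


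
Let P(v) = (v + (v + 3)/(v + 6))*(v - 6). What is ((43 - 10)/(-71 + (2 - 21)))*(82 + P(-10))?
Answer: -1177/15 ≈ -78.467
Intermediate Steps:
P(v) = (-6 + v)*(v + (3 + v)/(6 + v)) (P(v) = (v + (3 + v)/(6 + v))*(-6 + v) = (-6 + v)*(v + (3 + v)/(6 + v)))
((43 - 10)/(-71 + (2 - 21)))*(82 + P(-10)) = ((43 - 10)/(-71 + (2 - 21)))*(82 + (-18 + (-10)² + (-10)³ - 39*(-10))/(6 - 10)) = (33/(-71 - 19))*(82 + (-18 + 100 - 1000 + 390)/(-4)) = (33/(-90))*(82 - ¼*(-528)) = (33*(-1/90))*(82 + 132) = -11/30*214 = -1177/15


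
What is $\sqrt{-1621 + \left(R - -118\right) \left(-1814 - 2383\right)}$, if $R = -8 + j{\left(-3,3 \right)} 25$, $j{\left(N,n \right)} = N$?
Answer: $2 i \sqrt{37129} \approx 385.38 i$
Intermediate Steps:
$R = -83$ ($R = -8 - 75 = -83$)
$\sqrt{-1621 + \left(R - -118\right) \left(-1814 - 2383\right)} = \sqrt{-1621 + \left(-83 - -118\right) \left(-1814 - 2383\right)} = \sqrt{-1621 + \left(-83 + \left(-978 + 1096\right)\right) \left(-4197\right)} = \sqrt{-1621 + \left(-83 + 118\right) \left(-4197\right)} = \sqrt{-1621 + 35 \left(-4197\right)} = \sqrt{-1621 - 146895} = \sqrt{-148516} = 2 i \sqrt{37129}$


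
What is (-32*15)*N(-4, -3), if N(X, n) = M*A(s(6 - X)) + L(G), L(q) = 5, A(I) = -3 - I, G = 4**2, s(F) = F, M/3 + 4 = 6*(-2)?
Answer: -301920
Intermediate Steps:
M = -48 (M = -12 + 3*(6*(-2)) = -12 + 3*(-12) = -12 - 36 = -48)
G = 16
N(X, n) = 437 - 48*X (N(X, n) = -48*(-3 - (6 - X)) + 5 = -48*(-3 + (-6 + X)) + 5 = -48*(-9 + X) + 5 = (432 - 48*X) + 5 = 437 - 48*X)
(-32*15)*N(-4, -3) = (-32*15)*(437 - 48*(-4)) = -480*(437 + 192) = -480*629 = -301920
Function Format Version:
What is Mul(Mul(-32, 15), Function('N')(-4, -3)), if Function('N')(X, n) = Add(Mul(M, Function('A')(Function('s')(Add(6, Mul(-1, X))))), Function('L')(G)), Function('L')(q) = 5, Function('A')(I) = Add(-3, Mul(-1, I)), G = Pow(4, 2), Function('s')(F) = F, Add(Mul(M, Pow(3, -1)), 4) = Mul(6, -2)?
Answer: -301920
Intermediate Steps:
M = -48 (M = Add(-12, Mul(3, Mul(6, -2))) = Add(-12, Mul(3, -12)) = Add(-12, -36) = -48)
G = 16
Function('N')(X, n) = Add(437, Mul(-48, X)) (Function('N')(X, n) = Add(Mul(-48, Add(-3, Mul(-1, Add(6, Mul(-1, X))))), 5) = Add(Mul(-48, Add(-3, Add(-6, X))), 5) = Add(Mul(-48, Add(-9, X)), 5) = Add(Add(432, Mul(-48, X)), 5) = Add(437, Mul(-48, X)))
Mul(Mul(-32, 15), Function('N')(-4, -3)) = Mul(Mul(-32, 15), Add(437, Mul(-48, -4))) = Mul(-480, Add(437, 192)) = Mul(-480, 629) = -301920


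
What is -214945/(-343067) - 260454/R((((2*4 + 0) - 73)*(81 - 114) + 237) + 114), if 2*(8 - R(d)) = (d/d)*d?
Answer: 44809852109/212701540 ≈ 210.67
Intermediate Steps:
R(d) = 8 - d/2 (R(d) = 8 - d/d*d/2 = 8 - d/2)
-214945/(-343067) - 260454/R((((2*4 + 0) - 73)*(81 - 114) + 237) + 114) = -214945/(-343067) - 260454/(8 - ((((2*4 + 0) - 73)*(81 - 114) + 237) + 114)/2) = -214945*(-1/343067) - 260454/(8 - ((((8 + 0) - 73)*(-33) + 237) + 114)/2) = 214945/343067 - 260454/(8 - (((8 - 73)*(-33) + 237) + 114)/2) = 214945/343067 - 260454/(8 - ((-65*(-33) + 237) + 114)/2) = 214945/343067 - 260454/(8 - ((2145 + 237) + 114)/2) = 214945/343067 - 260454/(8 - (2382 + 114)/2) = 214945/343067 - 260454/(8 - ½*2496) = 214945/343067 - 260454/(8 - 1248) = 214945/343067 - 260454/(-1240) = 214945/343067 - 260454*(-1/1240) = 214945/343067 + 130227/620 = 44809852109/212701540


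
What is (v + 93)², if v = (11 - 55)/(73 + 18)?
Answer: 70879561/8281 ≈ 8559.3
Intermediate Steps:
v = -44/91 ≈ -0.48352
(v + 93)² = (-44/91 + 93)² = (8419/91)² = 70879561/8281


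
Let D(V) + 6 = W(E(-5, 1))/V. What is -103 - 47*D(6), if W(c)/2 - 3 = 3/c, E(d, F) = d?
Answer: 707/5 ≈ 141.40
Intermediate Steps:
W(c) = 6 + 6/c (W(c) = 6 + 2*(3/c) = 6 + 6/c)
D(V) = -6 + 24/(5*V) (D(V) = -6 + (6 + 6/(-5))/V = -6 + (6 + 6*(-1/5))/V = -6 + (6 - 6/5)/V = -6 + 24/(5*V))
-103 - 47*D(6) = -103 - 47*(-6 + (24/5)/6) = -103 - 47*(-6 + (24/5)*(1/6)) = -103 - 47*(-6 + 4/5) = -103 - 47*(-26/5) = -103 + 1222/5 = 707/5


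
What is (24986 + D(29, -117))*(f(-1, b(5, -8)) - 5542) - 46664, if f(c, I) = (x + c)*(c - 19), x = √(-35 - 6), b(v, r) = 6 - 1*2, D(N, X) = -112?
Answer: -137400892 - 497480*I*√41 ≈ -1.374e+8 - 3.1854e+6*I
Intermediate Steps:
b(v, r) = 4 (b(v, r) = 6 - 2 = 4)
x = I*√41 (x = √(-41) = I*√41 ≈ 6.4031*I)
f(c, I) = (-19 + c)*(c + I*√41) (f(c, I) = (I*√41 + c)*(c - 19) = (c + I*√41)*(-19 + c) = (-19 + c)*(c + I*√41))
(24986 + D(29, -117))*(f(-1, b(5, -8)) - 5542) - 46664 = (24986 - 112)*(((-1)² - 19*(-1) - 19*I*√41 + I*(-1)*√41) - 5542) - 46664 = 24874*((1 + 19 - 19*I*√41 - I*√41) - 5542) - 46664 = 24874*((20 - 20*I*√41) - 5542) - 46664 = 24874*(-5522 - 20*I*√41) - 46664 = (-137354228 - 497480*I*√41) - 46664 = -137400892 - 497480*I*√41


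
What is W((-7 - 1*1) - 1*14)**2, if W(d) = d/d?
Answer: 1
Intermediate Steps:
W(d) = 1
W((-7 - 1*1) - 1*14)**2 = 1**2 = 1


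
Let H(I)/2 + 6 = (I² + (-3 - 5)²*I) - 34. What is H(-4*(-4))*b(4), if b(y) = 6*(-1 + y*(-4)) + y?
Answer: -243040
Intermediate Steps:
H(I) = -80 + 2*I² + 128*I (H(I) = -12 + 2*((I² + (-3 - 5)²*I) - 34) = -12 + 2*((I² + (-8)²*I) - 34) = -12 + 2*((I² + 64*I) - 34) = -12 + 2*(-34 + I² + 64*I) = -12 + (-68 + 2*I² + 128*I) = -80 + 2*I² + 128*I)
b(y) = -6 - 23*y (b(y) = 6*(-1 - 4*y) + y = (-6 - 24*y) + y = -6 - 23*y)
H(-4*(-4))*b(4) = (-80 + 2*(-4*(-4))² + 128*(-4*(-4)))*(-6 - 23*4) = (-80 + 2*16² + 128*16)*(-6 - 92) = (-80 + 2*256 + 2048)*(-98) = (-80 + 512 + 2048)*(-98) = 2480*(-98) = -243040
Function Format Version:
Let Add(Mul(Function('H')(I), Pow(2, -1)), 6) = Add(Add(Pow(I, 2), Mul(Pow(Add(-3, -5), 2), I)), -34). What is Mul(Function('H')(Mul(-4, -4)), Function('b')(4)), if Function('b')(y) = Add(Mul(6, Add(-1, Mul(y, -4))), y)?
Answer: -243040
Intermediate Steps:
Function('H')(I) = Add(-80, Mul(2, Pow(I, 2)), Mul(128, I)) (Function('H')(I) = Add(-12, Mul(2, Add(Add(Pow(I, 2), Mul(Pow(Add(-3, -5), 2), I)), -34))) = Add(-12, Mul(2, Add(Add(Pow(I, 2), Mul(Pow(-8, 2), I)), -34))) = Add(-12, Mul(2, Add(Add(Pow(I, 2), Mul(64, I)), -34))) = Add(-12, Mul(2, Add(-34, Pow(I, 2), Mul(64, I)))) = Add(-12, Add(-68, Mul(2, Pow(I, 2)), Mul(128, I))) = Add(-80, Mul(2, Pow(I, 2)), Mul(128, I)))
Function('b')(y) = Add(-6, Mul(-23, y)) (Function('b')(y) = Add(Mul(6, Add(-1, Mul(-4, y))), y) = Add(Add(-6, Mul(-24, y)), y) = Add(-6, Mul(-23, y)))
Mul(Function('H')(Mul(-4, -4)), Function('b')(4)) = Mul(Add(-80, Mul(2, Pow(Mul(-4, -4), 2)), Mul(128, Mul(-4, -4))), Add(-6, Mul(-23, 4))) = Mul(Add(-80, Mul(2, Pow(16, 2)), Mul(128, 16)), Add(-6, -92)) = Mul(Add(-80, Mul(2, 256), 2048), -98) = Mul(Add(-80, 512, 2048), -98) = Mul(2480, -98) = -243040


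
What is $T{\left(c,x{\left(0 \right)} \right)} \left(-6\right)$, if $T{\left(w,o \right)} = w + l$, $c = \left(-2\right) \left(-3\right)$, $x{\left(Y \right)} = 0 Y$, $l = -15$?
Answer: $54$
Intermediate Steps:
$x{\left(Y \right)} = 0$
$c = 6$
$T{\left(w,o \right)} = -15 + w$ ($T{\left(w,o \right)} = w - 15 = -15 + w$)
$T{\left(c,x{\left(0 \right)} \right)} \left(-6\right) = \left(-15 + 6\right) \left(-6\right) = \left(-9\right) \left(-6\right) = 54$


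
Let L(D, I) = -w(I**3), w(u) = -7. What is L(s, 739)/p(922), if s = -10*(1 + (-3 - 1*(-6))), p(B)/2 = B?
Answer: 7/1844 ≈ 0.0037961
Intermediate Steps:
p(B) = 2*B
s = -40 (s = -10*(1 + (-3 + 6)) = -10*(1 + 3) = -10*4 = -40)
L(D, I) = 7 (L(D, I) = -1*(-7) = 7)
L(s, 739)/p(922) = 7/((2*922)) = 7/1844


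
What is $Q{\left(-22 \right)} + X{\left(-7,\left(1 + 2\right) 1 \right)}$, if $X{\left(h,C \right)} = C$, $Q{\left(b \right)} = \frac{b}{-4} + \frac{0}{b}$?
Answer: $\frac{17}{2} \approx 8.5$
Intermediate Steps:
$Q{\left(b \right)} = - \frac{b}{4}$ ($Q{\left(b \right)} = b \left(- \frac{1}{4}\right) + 0 = - \frac{b}{4} + 0 = - \frac{b}{4}$)
$Q{\left(-22 \right)} + X{\left(-7,\left(1 + 2\right) 1 \right)} = \left(- \frac{1}{4}\right) \left(-22\right) + \left(1 + 2\right) 1 = \frac{11}{2} + 3 \cdot 1 = \frac{11}{2} + 3 = \frac{17}{2}$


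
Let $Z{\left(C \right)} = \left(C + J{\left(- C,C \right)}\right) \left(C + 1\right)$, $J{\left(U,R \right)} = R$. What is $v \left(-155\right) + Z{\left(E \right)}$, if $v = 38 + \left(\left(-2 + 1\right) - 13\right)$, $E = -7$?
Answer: $-3636$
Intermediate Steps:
$Z{\left(C \right)} = 2 C \left(1 + C\right)$ ($Z{\left(C \right)} = \left(C + C\right) \left(C + 1\right) = 2 C \left(1 + C\right)$)
$v = 24$ ($v = 38 - 14 = 24$)
$v \left(-155\right) + Z{\left(E \right)} = 24 \left(-155\right) + 2 \left(-7\right) \left(1 - 7\right) = -3720 + 2 \left(-7\right) \left(-6\right) = -3720 + 84 = -3636$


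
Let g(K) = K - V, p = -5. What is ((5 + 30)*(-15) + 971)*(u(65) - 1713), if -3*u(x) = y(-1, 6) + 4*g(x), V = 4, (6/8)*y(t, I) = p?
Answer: -7193534/9 ≈ -7.9928e+5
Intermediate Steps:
y(t, I) = -20/3 (y(t, I) = (4/3)*(-5) = -20/3)
g(K) = -4 + K (g(K) = K - 1*4 = K - 4 = -4 + K)
u(x) = 68/9 - 4*x/3 (u(x) = -(-20/3 + 4*(-4 + x))/3 = -(-20/3 + (-16 + 4*x))/3 = -(-68/3 + 4*x)/3 = 68/9 - 4*x/3)
((5 + 30)*(-15) + 971)*(u(65) - 1713) = ((5 + 30)*(-15) + 971)*((68/9 - 4/3*65) - 1713) = (35*(-15) + 971)*((68/9 - 260/3) - 1713) = (-525 + 971)*(-712/9 - 1713) = 446*(-16129/9) = -7193534/9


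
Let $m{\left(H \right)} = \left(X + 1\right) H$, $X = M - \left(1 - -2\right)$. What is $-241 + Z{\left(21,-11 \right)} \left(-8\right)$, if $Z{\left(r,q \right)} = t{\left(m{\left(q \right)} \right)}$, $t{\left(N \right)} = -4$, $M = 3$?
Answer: $-209$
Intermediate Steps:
$X = 0$ ($X = 3 - \left(1 - -2\right) = 3 - \left(1 + 2\right) = 3 - 3 = 0$)
$m{\left(H \right)} = H$ ($m{\left(H \right)} = \left(0 + 1\right) H = 1 H = H$)
$Z{\left(r,q \right)} = -4$
$-241 + Z{\left(21,-11 \right)} \left(-8\right) = -241 - -32 = -241 + 32 = -209$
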